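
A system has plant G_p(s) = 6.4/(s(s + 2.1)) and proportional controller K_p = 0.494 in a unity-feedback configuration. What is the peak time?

T_p = 2.19 s

The closed-loop denominator s² + 2.1s + 3.162 gives ω_n = √3.162 = 1.778 and ζ = 2.1/(2ω_n) = 0.5905.
Damped frequency ω_d = ω_n√(1−ζ²) = 1.435 rad/s, so peak time T_p = π/ω_d = 2.19 s.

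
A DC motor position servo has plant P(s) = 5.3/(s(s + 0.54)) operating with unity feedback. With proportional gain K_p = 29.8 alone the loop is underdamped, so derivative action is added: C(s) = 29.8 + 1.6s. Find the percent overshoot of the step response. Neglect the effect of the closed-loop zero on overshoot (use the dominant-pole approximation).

29.9%

Forward path: (29.8 + 1.6s)·5.3/(s(s+0.54)). The closed-loop characteristic equation is s² + (0.54 + 5.3·1.6)s + 5.3·29.8 = 0.
That is s² + 9.02s + 157.9 = 0, so ω_n = 12.57 rad/s and ζ = 9.02/(2·12.57) = 0.3589.
%OS = 100·exp(−πζ/√(1−ζ²)) = 29.9%.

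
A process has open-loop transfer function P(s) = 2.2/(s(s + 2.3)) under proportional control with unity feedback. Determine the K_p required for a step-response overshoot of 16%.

From %OS = 100·exp(−πζ/√(1−ζ²)) = 16%, ζ = −ln(0.16)/√(π²+ln²(0.16)) = 0.5039.
Characteristic equation s² + 2.3s + 2.2K_p = 0 gives ζ = 2.3/(2√(2.2K_p)).
Setting ζ = 0.5039: √(2.2K_p) = 2.3/(2·0.5039) = 2.282, so K_p = 5.209/2.2 = 2.37.

K_p = 2.37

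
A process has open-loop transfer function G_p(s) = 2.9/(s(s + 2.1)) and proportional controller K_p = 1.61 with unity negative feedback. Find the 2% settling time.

Closed-loop characteristic equation: s² + 2.1s + 4.669 = 0, so ω_n = 2.161 rad/s and ζ = 2.1/(2·2.161) = 0.4859.
2% settling time T_s ≈ 4/(ζω_n) = 4/1.05 = 3.81 s.

T_s ≈ 3.81 s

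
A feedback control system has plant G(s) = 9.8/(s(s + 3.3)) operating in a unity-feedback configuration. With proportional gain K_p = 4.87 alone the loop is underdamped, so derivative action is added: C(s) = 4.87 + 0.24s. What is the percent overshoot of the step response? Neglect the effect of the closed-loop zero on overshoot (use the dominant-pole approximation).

24.5%

Forward path: (4.87 + 0.24s)·9.8/(s(s+3.3)). The closed-loop characteristic equation is s² + (3.3 + 9.8·0.24)s + 9.8·4.87 = 0.
That is s² + 5.652s + 47.73 = 0, so ω_n = 6.908 rad/s and ζ = 5.652/(2·6.908) = 0.4091.
%OS = 100·exp(−πζ/√(1−ζ²)) = 24.5%.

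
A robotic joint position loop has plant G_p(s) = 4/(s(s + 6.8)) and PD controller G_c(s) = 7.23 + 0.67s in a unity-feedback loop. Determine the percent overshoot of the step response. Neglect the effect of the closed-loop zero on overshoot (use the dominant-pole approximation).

Forward path: (7.23 + 0.67s)·4/(s(s+6.8)). The closed-loop characteristic equation is s² + (6.8 + 4·0.67)s + 4·7.23 = 0.
That is s² + 9.48s + 28.92 = 0, so ω_n = 5.378 rad/s and ζ = 9.48/(2·5.378) = 0.8814.
%OS = 100·exp(−πζ/√(1−ζ²)) = 0.284%.

0.284%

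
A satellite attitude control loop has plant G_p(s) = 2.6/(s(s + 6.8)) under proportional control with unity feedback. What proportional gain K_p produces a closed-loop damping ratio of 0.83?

Closed-loop characteristic equation: s² + 6.8s + K_p·2.6 = 0.
So ω_n = √(2.6K_p) and 2ζω_n = 6.8, giving ζ = 6.8/(2√(2.6K_p)).
Setting ζ = 0.83: √(2.6K_p) = 6.8/(2·0.83) = 4.096, so K_p = 16.78/2.6 = 6.45.

K_p = 6.45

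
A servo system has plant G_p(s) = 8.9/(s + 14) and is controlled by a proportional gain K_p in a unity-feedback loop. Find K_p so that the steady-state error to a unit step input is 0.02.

K_p = 77.1

Steady-state error for a unit step on this type-0 loop is 1/(1 + K_p·G_p(0)).
G_p(0) = 0.6357. Require 1/(1 + K_p·0.6357) = 0.02, so 1 + 0.6357·K_p = 50.
K_p = (50 − 1)/0.6357 = 77.1.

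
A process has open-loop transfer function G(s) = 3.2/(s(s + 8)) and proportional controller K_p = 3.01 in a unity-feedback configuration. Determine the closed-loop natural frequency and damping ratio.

With unity feedback the closed-loop characteristic equation is s² + 8s + 3.01·3.2 = s² + 8s + 9.632 = 0.
So ω_n² = 9.632 ⇒ ω_n = 3.104 rad/s, and ζ = 8/(2ω_n) = 1.29.

ω_n = 3.1 rad/s, ζ = 1.29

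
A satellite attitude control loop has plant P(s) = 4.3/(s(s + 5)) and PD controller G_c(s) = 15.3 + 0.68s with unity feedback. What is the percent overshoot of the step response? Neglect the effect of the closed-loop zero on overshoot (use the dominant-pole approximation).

Forward path: (15.3 + 0.68s)·4.3/(s(s+5)). The closed-loop characteristic equation is s² + (5 + 4.3·0.68)s + 4.3·15.3 = 0.
That is s² + 7.924s + 65.79 = 0, so ω_n = 8.111 rad/s and ζ = 7.924/(2·8.111) = 0.4885.
%OS = 100·exp(−πζ/√(1−ζ²)) = 17.2%.

17.2%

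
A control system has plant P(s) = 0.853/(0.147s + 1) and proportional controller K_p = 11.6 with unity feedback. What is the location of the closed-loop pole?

Closed loop: T(s) = K_p·P/(1+K_p·P) = 9.895/(0.147s + 1 + 9.895), with pole at s = −(1 + 9.895)/0.147 = −74.11.

s = -74.11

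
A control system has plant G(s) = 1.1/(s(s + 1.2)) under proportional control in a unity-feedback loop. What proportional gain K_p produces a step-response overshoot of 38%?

K_p = 3.78

From %OS = 100·exp(−πζ/√(1−ζ²)) = 38%, ζ = −ln(0.38)/√(π²+ln²(0.38)) = 0.2943.
Characteristic equation s² + 1.2s + 1.1K_p = 0 gives ζ = 1.2/(2√(1.1K_p)).
Setting ζ = 0.2943: √(1.1K_p) = 1.2/(2·0.2943) = 2.038, so K_p = 4.155/1.1 = 3.78.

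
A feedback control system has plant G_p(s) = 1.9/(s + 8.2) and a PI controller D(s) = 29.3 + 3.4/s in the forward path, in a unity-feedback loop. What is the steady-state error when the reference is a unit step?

0

The open loop D(s)G_p(s) has a pole at the origin (type 1), so the static position error constant is infinite and e_ss = 1/(1+∞) = 0.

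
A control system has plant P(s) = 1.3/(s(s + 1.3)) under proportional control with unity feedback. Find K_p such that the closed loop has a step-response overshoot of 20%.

K_p = 1.56

From %OS = 100·exp(−πζ/√(1−ζ²)) = 20%, ζ = −ln(0.2)/√(π²+ln²(0.2)) = 0.4559.
Characteristic equation s² + 1.3s + 1.3K_p = 0 gives ζ = 1.3/(2√(1.3K_p)).
Setting ζ = 0.4559: √(1.3K_p) = 1.3/(2·0.4559) = 1.426, so K_p = 2.032/1.3 = 1.56.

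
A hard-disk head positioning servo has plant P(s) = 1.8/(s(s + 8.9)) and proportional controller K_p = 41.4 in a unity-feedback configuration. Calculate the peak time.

Closed-loop characteristic equation: s² + 8.9s + 74.52 = 0, so ω_n = 8.632 rad/s and ζ = 8.9/(2·8.632) = 0.5155.
Damped frequency ω_d = ω_n√(1−ζ²) = 7.397 rad/s, so peak time T_p = π/ω_d = 0.425 s.

T_p = 0.425 s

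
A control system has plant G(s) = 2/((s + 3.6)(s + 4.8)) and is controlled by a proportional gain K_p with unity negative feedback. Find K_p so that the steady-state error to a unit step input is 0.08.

The loop is type 0, so e_ss(step) = 1/(1 + K_pos) with K_pos = K_p·G(0).
G(0) = 0.1157. Require 1/(1 + K_p·0.1157) = 0.08, so 1 + 0.1157·K_p = 12.5.
K_p = (12.5 − 1)/0.1157 = 99.4.

K_p = 99.4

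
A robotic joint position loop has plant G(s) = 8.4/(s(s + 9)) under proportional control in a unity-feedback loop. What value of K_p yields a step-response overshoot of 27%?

K_p = 16.3

From %OS = 100·exp(−πζ/√(1−ζ²)) = 27%, ζ = −ln(0.27)/√(π²+ln²(0.27)) = 0.3847.
Characteristic equation s² + 9s + 8.4K_p = 0 gives ζ = 9/(2√(8.4K_p)).
Setting ζ = 0.3847: √(8.4K_p) = 9/(2·0.3847) = 11.7, so K_p = 136.8/8.4 = 16.3.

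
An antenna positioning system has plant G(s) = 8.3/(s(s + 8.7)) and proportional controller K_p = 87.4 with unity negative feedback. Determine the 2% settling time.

From 1 + K_pG(s) = 0: s² + 8.7s + 725.4 = 0 ⇒ ω_n = 26.93, ζ = 0.1615.
2% settling time T_s ≈ 4/(ζω_n) = 4/4.35 = 0.92 s.

T_s ≈ 0.92 s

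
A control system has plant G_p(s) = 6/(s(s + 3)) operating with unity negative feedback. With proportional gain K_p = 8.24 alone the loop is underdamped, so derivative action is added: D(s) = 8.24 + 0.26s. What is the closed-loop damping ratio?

Forward path: (8.24 + 0.26s)·6/(s(s+3)). The closed-loop characteristic equation is s² + (3 + 6·0.26)s + 6·8.24 = 0.
That is s² + 4.56s + 49.44 = 0, so ω_n = 7.031 rad/s and ζ = 4.56/(2·7.031) = 0.3243.

ζ = 0.324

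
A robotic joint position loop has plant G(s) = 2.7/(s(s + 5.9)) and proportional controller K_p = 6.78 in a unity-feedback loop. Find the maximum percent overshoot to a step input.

5.03%

From 1 + K_pG(s) = 0: s² + 5.9s + 18.31 = 0 ⇒ ω_n = 4.279, ζ = 0.6895.
%OS = 100·exp(−πζ/√(1−ζ²)) = 100·exp(−π·0.6895/√0.5246) = 5.03%.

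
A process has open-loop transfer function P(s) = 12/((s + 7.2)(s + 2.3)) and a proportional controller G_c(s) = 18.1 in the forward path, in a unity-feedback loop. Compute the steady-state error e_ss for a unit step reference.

The loop is type 0. Static position error constant K_pos = G_c(0)·P(0) = 18.1·0.7246 = 13.12.
Steady-state error to a unit step: e_ss = 1/(1+K_pos) = 1/14.12 = 0.0708.

0.0708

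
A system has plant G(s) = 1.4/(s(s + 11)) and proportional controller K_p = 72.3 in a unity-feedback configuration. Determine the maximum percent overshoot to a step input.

12.9%

From 1 + K_pG(s) = 0: s² + 11s + 101.2 = 0 ⇒ ω_n = 10.06, ζ = 0.5467.
%OS = 100·exp(−πζ/√(1−ζ²)) = 100·exp(−π·0.5467/√0.7011) = 12.9%.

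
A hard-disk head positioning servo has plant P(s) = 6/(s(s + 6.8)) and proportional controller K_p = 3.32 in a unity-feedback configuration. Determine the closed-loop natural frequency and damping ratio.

With unity feedback the closed-loop characteristic equation is s² + 6.8s + 3.32·6 = s² + 6.8s + 19.92 = 0.
Matching s² + 2ζω_n s + ω_n²: ω_n = √19.92 = 4.463 rad/s and 2ζω_n = 6.8, so ζ = 6.8/(2·4.463) = 0.762.

ω_n = 4.46 rad/s, ζ = 0.762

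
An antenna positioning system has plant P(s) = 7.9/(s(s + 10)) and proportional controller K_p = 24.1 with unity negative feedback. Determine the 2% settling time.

T_s ≈ 0.8 s

Closed-loop characteristic equation: s² + 10s + 190.4 = 0, so ω_n = 13.8 rad/s and ζ = 10/(2·13.8) = 0.3624.
2% settling time T_s ≈ 4/(ζω_n) = 4/5 = 0.8 s.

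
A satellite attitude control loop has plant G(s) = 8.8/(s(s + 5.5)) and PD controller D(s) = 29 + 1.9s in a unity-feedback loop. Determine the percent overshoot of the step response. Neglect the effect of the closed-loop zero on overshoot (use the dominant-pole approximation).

4.78%

Forward path: (29 + 1.9s)·8.8/(s(s+5.5)). The closed-loop characteristic equation is s² + (5.5 + 8.8·1.9)s + 8.8·29 = 0.
That is s² + 22.22s + 255.2 = 0, so ω_n = 15.97 rad/s and ζ = 22.22/(2·15.97) = 0.6955.
%OS = 100·exp(−πζ/√(1−ζ²)) = 4.78%.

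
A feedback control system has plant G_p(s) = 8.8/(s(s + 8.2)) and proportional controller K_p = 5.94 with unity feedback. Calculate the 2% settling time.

T_s ≈ 0.976 s

Closed-loop characteristic equation: s² + 8.2s + 52.27 = 0, so ω_n = 7.23 rad/s and ζ = 8.2/(2·7.23) = 0.5671.
2% settling time T_s ≈ 4/(ζω_n) = 4/4.1 = 0.976 s.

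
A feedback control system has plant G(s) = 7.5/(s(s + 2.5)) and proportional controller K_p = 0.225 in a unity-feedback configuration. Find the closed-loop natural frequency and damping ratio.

With unity feedback the closed-loop characteristic equation is s² + 2.5s + 0.225·7.5 = s² + 2.5s + 1.688 = 0.
Matching s² + 2ζω_n s + ω_n²: ω_n = √1.688 = 1.299 rad/s and 2ζω_n = 2.5, so ζ = 2.5/(2·1.299) = 0.962.

ω_n = 1.3 rad/s, ζ = 0.962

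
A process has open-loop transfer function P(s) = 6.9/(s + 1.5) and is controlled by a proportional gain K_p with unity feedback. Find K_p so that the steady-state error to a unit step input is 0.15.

K_p = 1.23

Steady-state error for a unit step on this type-0 loop is 1/(1 + K_p·P(0)).
P(0) = 4.6. Require 1/(1 + K_p·4.6) = 0.15, so 1 + 4.6·K_p = 6.667.
K_p = (6.667 − 1)/4.6 = 1.23.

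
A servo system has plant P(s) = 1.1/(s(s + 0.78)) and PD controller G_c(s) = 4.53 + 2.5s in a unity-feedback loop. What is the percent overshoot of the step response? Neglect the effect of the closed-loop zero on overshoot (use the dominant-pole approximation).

1.73%

Forward path: (4.53 + 2.5s)·1.1/(s(s+0.78)). The closed-loop characteristic equation is s² + (0.78 + 1.1·2.5)s + 1.1·4.53 = 0.
That is s² + 3.53s + 4.983 = 0, so ω_n = 2.232 rad/s and ζ = 3.53/(2·2.232) = 0.7907.
%OS = 100·exp(−πζ/√(1−ζ²)) = 1.73%.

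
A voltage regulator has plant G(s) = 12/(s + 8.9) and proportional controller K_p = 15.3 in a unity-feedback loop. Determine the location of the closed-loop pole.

Closed-loop transfer function: T(s) = K_p·G(s)/(1 + K_p·G(s)) = 183.6/(s + 8.9 + 183.6) = 183.6/(s + 192.5).
The closed-loop pole is at s = −192.5.

s = -192.5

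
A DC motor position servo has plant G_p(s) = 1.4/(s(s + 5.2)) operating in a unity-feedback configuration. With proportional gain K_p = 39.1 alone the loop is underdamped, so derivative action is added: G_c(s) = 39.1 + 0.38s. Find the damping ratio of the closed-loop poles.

ζ = 0.387

Forward path: (39.1 + 0.38s)·1.4/(s(s+5.2)). The closed-loop characteristic equation is s² + (5.2 + 1.4·0.38)s + 1.4·39.1 = 0.
That is s² + 5.732s + 54.74 = 0, so ω_n = 7.399 rad/s and ζ = 5.732/(2·7.399) = 0.3874.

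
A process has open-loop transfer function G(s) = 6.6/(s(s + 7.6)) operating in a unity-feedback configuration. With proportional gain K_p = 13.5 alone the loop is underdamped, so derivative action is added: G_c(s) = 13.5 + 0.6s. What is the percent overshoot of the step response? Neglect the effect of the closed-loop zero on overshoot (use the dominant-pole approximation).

Forward path: (13.5 + 0.6s)·6.6/(s(s+7.6)). The closed-loop characteristic equation is s² + (7.6 + 6.6·0.6)s + 6.6·13.5 = 0.
That is s² + 11.56s + 89.1 = 0, so ω_n = 9.439 rad/s and ζ = 11.56/(2·9.439) = 0.6123.
%OS = 100·exp(−πζ/√(1−ζ²)) = 8.78%.

8.78%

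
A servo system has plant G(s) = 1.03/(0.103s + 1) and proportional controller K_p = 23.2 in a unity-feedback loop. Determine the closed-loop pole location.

s = -241.7

Closed loop: T(s) = K_p·G/(1+K_p·G) = 23.9/(0.103s + 1 + 23.9), with pole at s = −(1 + 23.9)/0.103 = −241.7.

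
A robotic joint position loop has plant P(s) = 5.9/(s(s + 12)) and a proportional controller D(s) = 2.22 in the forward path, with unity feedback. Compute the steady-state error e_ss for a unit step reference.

0

The open loop D(s)P(s) has a pole at the origin (type 1), so the static position error constant is infinite and e_ss = 1/(1+∞) = 0.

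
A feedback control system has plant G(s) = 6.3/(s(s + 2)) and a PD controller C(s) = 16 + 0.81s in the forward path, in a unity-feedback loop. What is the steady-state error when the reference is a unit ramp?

The loop has one pole at the origin (type 1). Velocity error constant K_v = lim_{s→0} s·C(s)G(s) = 16·6.3/2 = 50.4.
Steady-state error to a unit ramp: e_ss = 1/K_v = 0.0198.

0.0198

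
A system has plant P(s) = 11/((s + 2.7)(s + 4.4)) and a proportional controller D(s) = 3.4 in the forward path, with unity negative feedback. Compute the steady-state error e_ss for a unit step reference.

The loop is type 0. Static position error constant K_pos = D(0)·P(0) = 3.4·0.9259 = 3.148.
Steady-state error to a unit step: e_ss = 1/(1+K_pos) = 1/4.148 = 0.241.

0.241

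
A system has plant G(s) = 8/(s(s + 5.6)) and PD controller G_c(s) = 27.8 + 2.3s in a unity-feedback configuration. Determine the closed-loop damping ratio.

ζ = 0.805

Forward path: (27.8 + 2.3s)·8/(s(s+5.6)). The closed-loop characteristic equation is s² + (5.6 + 8·2.3)s + 8·27.8 = 0.
That is s² + 24s + 222.4 = 0, so ω_n = 14.91 rad/s and ζ = 24/(2·14.91) = 0.8047.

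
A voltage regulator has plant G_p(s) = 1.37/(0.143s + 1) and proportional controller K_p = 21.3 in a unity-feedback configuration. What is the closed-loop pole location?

s = -211.1

Closed loop: T(s) = K_p·G_p/(1+K_p·G_p) = 29.18/(0.143s + 1 + 29.18), with pole at s = −(1 + 29.18)/0.143 = −211.1.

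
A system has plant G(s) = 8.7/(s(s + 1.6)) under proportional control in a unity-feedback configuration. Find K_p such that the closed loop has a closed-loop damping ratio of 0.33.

K_p = 0.676

Closed-loop characteristic equation: s² + 1.6s + K_p·8.7 = 0.
So ω_n = √(8.7K_p) and 2ζω_n = 1.6, giving ζ = 1.6/(2√(8.7K_p)).
Setting ζ = 0.33: √(8.7K_p) = 1.6/(2·0.33) = 2.424, so K_p = 5.877/8.7 = 0.676.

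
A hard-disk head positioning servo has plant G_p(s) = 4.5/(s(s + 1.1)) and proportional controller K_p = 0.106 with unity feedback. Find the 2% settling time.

Closed-loop characteristic equation: s² + 1.1s + 0.477 = 0, so ω_n = 0.6907 rad/s and ζ = 1.1/(2·0.6907) = 0.7963.
2% settling time T_s ≈ 4/(ζω_n) = 4/0.55 = 7.27 s.

T_s ≈ 7.27 s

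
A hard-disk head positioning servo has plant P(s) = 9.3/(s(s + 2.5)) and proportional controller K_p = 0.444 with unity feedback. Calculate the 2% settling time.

T_s ≈ 3.2 s

From 1 + K_pP(s) = 0: s² + 2.5s + 4.129 = 0 ⇒ ω_n = 2.032, ζ = 0.6151.
2% settling time T_s ≈ 4/(ζω_n) = 4/1.25 = 3.2 s.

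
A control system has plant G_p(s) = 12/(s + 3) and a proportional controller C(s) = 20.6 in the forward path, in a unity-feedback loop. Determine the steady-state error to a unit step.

The loop is type 0. Static position error constant K_pos = C(0)·G_p(0) = 20.6·4 = 82.4.
Steady-state error to a unit step: e_ss = 1/(1+K_pos) = 1/83.4 = 0.012.

0.012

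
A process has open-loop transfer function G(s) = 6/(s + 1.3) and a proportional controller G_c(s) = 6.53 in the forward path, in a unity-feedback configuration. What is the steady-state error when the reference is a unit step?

0.0321

The loop is type 0. Static position error constant K_pos = G_c(0)·G(0) = 6.53·4.615 = 30.14.
Steady-state error to a unit step: e_ss = 1/(1+K_pos) = 1/31.14 = 0.0321.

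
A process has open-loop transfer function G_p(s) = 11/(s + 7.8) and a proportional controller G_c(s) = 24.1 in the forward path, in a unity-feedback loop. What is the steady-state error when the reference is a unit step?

The loop is type 0. Static position error constant K_pos = G_c(0)·G_p(0) = 24.1·1.41 = 33.99.
Steady-state error to a unit step: e_ss = 1/(1+K_pos) = 1/34.99 = 0.0286.

0.0286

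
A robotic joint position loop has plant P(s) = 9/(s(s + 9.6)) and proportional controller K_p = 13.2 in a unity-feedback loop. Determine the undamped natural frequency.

ω_n = 10.9 rad/s

1 + K_p·P(s) = 0 gives s² + 9.6s + 118.8 = 0.
So ω_n² = 118.8 ⇒ ω_n = 10.9 rad/s, and ζ = 9.6/(2ω_n) = 0.44.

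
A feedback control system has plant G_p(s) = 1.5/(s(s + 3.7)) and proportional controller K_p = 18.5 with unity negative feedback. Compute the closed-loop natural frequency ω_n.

With unity feedback the closed-loop characteristic equation is s² + 3.7s + 18.5·1.5 = s² + 3.7s + 27.75 = 0.
Matching s² + 2ζω_n s + ω_n²: ω_n = √27.75 = 5.268 rad/s and 2ζω_n = 3.7, so ζ = 3.7/(2·5.268) = 0.351.

ω_n = 5.27 rad/s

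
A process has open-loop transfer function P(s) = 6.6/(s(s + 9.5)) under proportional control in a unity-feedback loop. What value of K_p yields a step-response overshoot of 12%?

K_p = 10.9

From %OS = 100·exp(−πζ/√(1−ζ²)) = 12%, ζ = −ln(0.12)/√(π²+ln²(0.12)) = 0.5594.
Characteristic equation s² + 9.5s + 6.6K_p = 0 gives ζ = 9.5/(2√(6.6K_p)).
Setting ζ = 0.5594: √(6.6K_p) = 9.5/(2·0.5594) = 8.491, so K_p = 72.1/6.6 = 10.9.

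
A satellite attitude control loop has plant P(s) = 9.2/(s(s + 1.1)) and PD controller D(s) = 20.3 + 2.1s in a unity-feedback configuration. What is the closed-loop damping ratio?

ζ = 0.747

Forward path: (20.3 + 2.1s)·9.2/(s(s+1.1)). The closed-loop characteristic equation is s² + (1.1 + 9.2·2.1)s + 9.2·20.3 = 0.
That is s² + 20.42s + 186.8 = 0, so ω_n = 13.67 rad/s and ζ = 20.42/(2·13.67) = 0.7471.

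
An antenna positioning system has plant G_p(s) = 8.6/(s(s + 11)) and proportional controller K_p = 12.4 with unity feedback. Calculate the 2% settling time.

Closed-loop characteristic equation: s² + 11s + 106.6 = 0, so ω_n = 10.33 rad/s and ζ = 11/(2·10.33) = 0.5326.
2% settling time T_s ≈ 4/(ζω_n) = 4/5.5 = 0.727 s.

T_s ≈ 0.727 s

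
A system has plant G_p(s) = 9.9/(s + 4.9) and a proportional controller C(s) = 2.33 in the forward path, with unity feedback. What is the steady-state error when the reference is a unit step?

The loop is type 0. Static position error constant K_pos = C(0)·G_p(0) = 2.33·2.02 = 4.708.
Steady-state error to a unit step: e_ss = 1/(1+K_pos) = 1/5.708 = 0.175.

0.175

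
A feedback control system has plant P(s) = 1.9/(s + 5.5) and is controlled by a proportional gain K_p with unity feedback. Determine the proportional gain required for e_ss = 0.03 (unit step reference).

K_p = 93.6

For a type-0 loop with proportional control, e_ss = 1/(1 + K_p·P(0)).
P(0) = 0.3455. Require 1/(1 + K_p·0.3455) = 0.03, so 1 + 0.3455·K_p = 33.33.
K_p = (33.33 − 1)/0.3455 = 93.6.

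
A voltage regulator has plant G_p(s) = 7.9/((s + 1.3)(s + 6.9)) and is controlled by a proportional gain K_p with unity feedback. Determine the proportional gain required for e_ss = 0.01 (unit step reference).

The loop is type 0, so e_ss(step) = 1/(1 + K_pos) with K_pos = K_p·G_p(0).
G_p(0) = 0.8807. Require 1/(1 + K_p·0.8807) = 0.01, so 1 + 0.8807·K_p = 100.
K_p = (100 − 1)/0.8807 = 112.

K_p = 112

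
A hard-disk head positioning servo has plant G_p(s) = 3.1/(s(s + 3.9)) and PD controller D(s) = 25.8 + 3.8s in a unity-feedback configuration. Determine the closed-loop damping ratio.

Forward path: (25.8 + 3.8s)·3.1/(s(s+3.9)). The closed-loop characteristic equation is s² + (3.9 + 3.1·3.8)s + 3.1·25.8 = 0.
That is s² + 15.68s + 79.98 = 0, so ω_n = 8.943 rad/s and ζ = 15.68/(2·8.943) = 0.8766.

ζ = 0.877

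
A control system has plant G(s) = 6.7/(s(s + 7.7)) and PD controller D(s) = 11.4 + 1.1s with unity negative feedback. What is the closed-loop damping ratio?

Forward path: (11.4 + 1.1s)·6.7/(s(s+7.7)). The closed-loop characteristic equation is s² + (7.7 + 6.7·1.1)s + 6.7·11.4 = 0.
That is s² + 15.07s + 76.38 = 0, so ω_n = 8.74 rad/s and ζ = 15.07/(2·8.74) = 0.8622.

ζ = 0.862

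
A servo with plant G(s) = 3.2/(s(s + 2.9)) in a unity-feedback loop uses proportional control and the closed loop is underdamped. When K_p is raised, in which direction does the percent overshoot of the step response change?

ζ = 2.9/(2√(3.2K_p)) decreases as K_p grows; lower damping means more overshoot.

increase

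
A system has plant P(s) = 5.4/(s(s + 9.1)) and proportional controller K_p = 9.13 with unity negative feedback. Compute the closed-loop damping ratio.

1 + K_p·P(s) = 0 gives s² + 9.1s + 49.3 = 0.
Matching s² + 2ζω_n s + ω_n²: ω_n = √49.3 = 7.022 rad/s and 2ζω_n = 9.1, so ζ = 9.1/(2·7.022) = 0.648.

ζ = 0.648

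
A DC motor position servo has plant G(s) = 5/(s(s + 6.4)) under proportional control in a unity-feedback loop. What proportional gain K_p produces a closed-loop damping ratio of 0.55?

K_p = 6.77

Closed-loop characteristic equation: s² + 6.4s + K_p·5 = 0.
So ω_n = √(5K_p) and 2ζω_n = 6.4, giving ζ = 6.4/(2√(5K_p)).
Setting ζ = 0.55: √(5K_p) = 6.4/(2·0.55) = 5.818, so K_p = 33.85/5 = 6.77.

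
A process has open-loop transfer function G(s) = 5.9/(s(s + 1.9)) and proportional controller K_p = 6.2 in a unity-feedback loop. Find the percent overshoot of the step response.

60.7%

Closed-loop characteristic equation: s² + 1.9s + 36.58 = 0, so ω_n = 6.048 rad/s and ζ = 1.9/(2·6.048) = 0.1571.
%OS = 100·exp(−πζ/√(1−ζ²)) = 100·exp(−π·0.1571/√0.9753) = 60.7%.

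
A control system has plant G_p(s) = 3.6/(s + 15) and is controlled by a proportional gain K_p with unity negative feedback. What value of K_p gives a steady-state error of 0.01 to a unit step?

Steady-state error for a unit step on this type-0 loop is 1/(1 + K_p·G_p(0)).
G_p(0) = 0.24. Require 1/(1 + K_p·0.24) = 0.01, so 1 + 0.24·K_p = 100.
K_p = (100 − 1)/0.24 = 412.

K_p = 412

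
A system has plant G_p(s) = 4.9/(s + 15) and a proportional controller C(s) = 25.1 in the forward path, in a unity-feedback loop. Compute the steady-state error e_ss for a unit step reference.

The loop is type 0. Static position error constant K_pos = C(0)·G_p(0) = 25.1·0.3267 = 8.199.
Steady-state error to a unit step: e_ss = 1/(1+K_pos) = 1/9.199 = 0.109.

0.109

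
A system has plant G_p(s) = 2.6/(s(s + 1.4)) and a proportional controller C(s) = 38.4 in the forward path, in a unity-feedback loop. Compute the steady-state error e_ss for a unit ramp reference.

0.014

The loop has one pole at the origin (type 1). Velocity error constant K_v = lim_{s→0} s·C(s)G_p(s) = 38.4·2.6/1.4 = 71.31.
Steady-state error to a unit ramp: e_ss = 1/K_v = 0.014.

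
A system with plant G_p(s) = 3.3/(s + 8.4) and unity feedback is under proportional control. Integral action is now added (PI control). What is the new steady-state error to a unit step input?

Adding integral action puts a pole at s = 0 in the forward path, raising the system type to 1; a type-1 loop has zero steady-state error to a step.

0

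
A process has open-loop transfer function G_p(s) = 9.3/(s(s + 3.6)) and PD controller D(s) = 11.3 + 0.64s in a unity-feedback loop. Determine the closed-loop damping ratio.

ζ = 0.466

Forward path: (11.3 + 0.64s)·9.3/(s(s+3.6)). The closed-loop characteristic equation is s² + (3.6 + 9.3·0.64)s + 9.3·11.3 = 0.
That is s² + 9.552s + 105.1 = 0, so ω_n = 10.25 rad/s and ζ = 9.552/(2·10.25) = 0.4659.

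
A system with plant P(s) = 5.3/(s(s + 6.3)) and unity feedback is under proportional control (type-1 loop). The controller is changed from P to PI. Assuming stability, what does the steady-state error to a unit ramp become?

0

The integrator raises the loop to type 2, so K_v → ∞ and e_ss to a ramp is zero.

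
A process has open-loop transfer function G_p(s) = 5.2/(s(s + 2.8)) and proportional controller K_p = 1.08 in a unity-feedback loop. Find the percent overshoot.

The closed-loop denominator s² + 2.8s + 5.616 gives ω_n = √5.616 = 2.37 and ζ = 2.8/(2ω_n) = 0.5908.
%OS = 100·exp(−πζ/√(1−ζ²)) = 100·exp(−π·0.5908/√0.651) = 10%.

10%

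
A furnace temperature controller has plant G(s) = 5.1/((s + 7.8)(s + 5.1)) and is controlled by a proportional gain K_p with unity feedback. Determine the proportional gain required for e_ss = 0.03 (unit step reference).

Steady-state error for a unit step on this type-0 loop is 1/(1 + K_p·G(0)).
G(0) = 0.1282. Require 1/(1 + K_p·0.1282) = 0.03, so 1 + 0.1282·K_p = 33.33.
K_p = (33.33 − 1)/0.1282 = 252.

K_p = 252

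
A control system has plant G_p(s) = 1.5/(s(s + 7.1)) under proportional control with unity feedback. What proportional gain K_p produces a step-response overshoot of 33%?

From %OS = 100·exp(−πζ/√(1−ζ²)) = 33%, ζ = −ln(0.33)/√(π²+ln²(0.33)) = 0.3328.
Characteristic equation s² + 7.1s + 1.5K_p = 0 gives ζ = 7.1/(2√(1.5K_p)).
Setting ζ = 0.3328: √(1.5K_p) = 7.1/(2·0.3328) = 10.67, so K_p = 113.8/1.5 = 75.9.

K_p = 75.9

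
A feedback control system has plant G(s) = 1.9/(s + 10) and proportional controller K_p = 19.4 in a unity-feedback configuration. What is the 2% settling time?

T_s ≈ 0.0854 s

Closed-loop transfer function: T(s) = K_p·G(s)/(1 + K_p·G(s)) = 36.86/(s + 10 + 36.86) = 36.86/(s + 46.86).
Time constant τ = 1/46.86 = 0.02134 s, so the 2% settling time is about 4τ = 0.0854 s.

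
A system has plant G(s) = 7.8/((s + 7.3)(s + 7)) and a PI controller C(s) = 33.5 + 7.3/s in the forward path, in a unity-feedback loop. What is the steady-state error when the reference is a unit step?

The open loop C(s)G(s) has a pole at the origin (type 1), so the static position error constant is infinite and e_ss = 1/(1+∞) = 0.

0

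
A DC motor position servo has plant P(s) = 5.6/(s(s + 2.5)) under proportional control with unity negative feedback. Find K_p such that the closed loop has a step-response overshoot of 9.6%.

From %OS = 100·exp(−πζ/√(1−ζ²)) = 9.6%, ζ = −ln(0.096)/√(π²+ln²(0.096)) = 0.5979.
Characteristic equation s² + 2.5s + 5.6K_p = 0 gives ζ = 2.5/(2√(5.6K_p)).
Setting ζ = 0.5979: √(5.6K_p) = 2.5/(2·0.5979) = 2.091, so K_p = 4.371/5.6 = 0.78.

K_p = 0.78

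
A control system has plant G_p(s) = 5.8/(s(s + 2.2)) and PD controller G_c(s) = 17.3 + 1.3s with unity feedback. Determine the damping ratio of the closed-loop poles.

ζ = 0.486

Forward path: (17.3 + 1.3s)·5.8/(s(s+2.2)). The closed-loop characteristic equation is s² + (2.2 + 5.8·1.3)s + 5.8·17.3 = 0.
That is s² + 9.74s + 100.3 = 0, so ω_n = 10.02 rad/s and ζ = 9.74/(2·10.02) = 0.4862.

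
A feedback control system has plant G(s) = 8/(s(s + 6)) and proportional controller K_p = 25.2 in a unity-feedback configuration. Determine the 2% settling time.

T_s ≈ 1.33 s

Closed-loop characteristic equation: s² + 6s + 201.6 = 0, so ω_n = 14.2 rad/s and ζ = 6/(2·14.2) = 0.2113.
2% settling time T_s ≈ 4/(ζω_n) = 4/3 = 1.33 s.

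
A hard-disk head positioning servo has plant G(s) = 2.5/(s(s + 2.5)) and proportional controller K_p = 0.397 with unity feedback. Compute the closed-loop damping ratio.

ζ = 1.25

The closed-loop denominator is s(s+2.5) + 0.397·2.5 = s² + 2.5s + 0.9925.
Matching s² + 2ζω_n s + ω_n²: ω_n = √0.9925 = 0.9962 rad/s and 2ζω_n = 2.5, so ζ = 2.5/(2·0.9962) = 1.25.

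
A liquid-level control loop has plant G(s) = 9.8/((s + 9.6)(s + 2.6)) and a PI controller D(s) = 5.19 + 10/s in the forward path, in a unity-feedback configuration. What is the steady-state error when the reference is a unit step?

The open loop D(s)G(s) has a pole at the origin (type 1), so the static position error constant is infinite and e_ss = 1/(1+∞) = 0.

0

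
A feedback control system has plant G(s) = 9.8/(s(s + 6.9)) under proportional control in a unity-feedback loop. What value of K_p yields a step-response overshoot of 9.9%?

From %OS = 100·exp(−πζ/√(1−ζ²)) = 9.9%, ζ = −ln(0.099)/√(π²+ln²(0.099)) = 0.5928.
Characteristic equation s² + 6.9s + 9.8K_p = 0 gives ζ = 6.9/(2√(9.8K_p)).
Setting ζ = 0.5928: √(9.8K_p) = 6.9/(2·0.5928) = 5.82, so K_p = 33.87/9.8 = 3.46.

K_p = 3.46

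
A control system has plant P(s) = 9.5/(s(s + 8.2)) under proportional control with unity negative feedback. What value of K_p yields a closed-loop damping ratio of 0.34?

Closed-loop characteristic equation: s² + 8.2s + K_p·9.5 = 0.
So ω_n = √(9.5K_p) and 2ζω_n = 8.2, giving ζ = 8.2/(2√(9.5K_p)).
Setting ζ = 0.34: √(9.5K_p) = 8.2/(2·0.34) = 12.06, so K_p = 145.4/9.5 = 15.3.

K_p = 15.3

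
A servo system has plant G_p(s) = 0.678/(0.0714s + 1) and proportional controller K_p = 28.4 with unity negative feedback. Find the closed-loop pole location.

Closed loop: T(s) = K_p·G_p/(1+K_p·G_p) = 19.26/(0.0714s + 1 + 19.26), with pole at s = −(1 + 19.26)/0.0714 = −283.7.

s = -283.7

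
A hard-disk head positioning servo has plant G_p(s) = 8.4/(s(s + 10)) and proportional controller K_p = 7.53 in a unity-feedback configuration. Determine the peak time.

Closed-loop characteristic equation: s² + 10s + 63.25 = 0, so ω_n = 7.953 rad/s and ζ = 10/(2·7.953) = 0.6287.
Damped frequency ω_d = ω_n√(1−ζ²) = 6.185 rad/s, so peak time T_p = π/ω_d = 0.508 s.

T_p = 0.508 s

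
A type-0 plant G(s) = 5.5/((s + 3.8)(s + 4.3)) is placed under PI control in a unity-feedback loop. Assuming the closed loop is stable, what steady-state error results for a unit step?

0

The PI controller's integrator makes the forward path type 1, so e_ss to a step is zero.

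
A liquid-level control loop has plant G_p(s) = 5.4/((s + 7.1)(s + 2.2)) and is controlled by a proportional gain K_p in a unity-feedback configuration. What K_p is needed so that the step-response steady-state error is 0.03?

The loop is type 0, so e_ss(step) = 1/(1 + K_pos) with K_pos = K_p·G_p(0).
G_p(0) = 0.3457. Require 1/(1 + K_p·0.3457) = 0.03, so 1 + 0.3457·K_p = 33.33.
K_p = (33.33 − 1)/0.3457 = 93.5.

K_p = 93.5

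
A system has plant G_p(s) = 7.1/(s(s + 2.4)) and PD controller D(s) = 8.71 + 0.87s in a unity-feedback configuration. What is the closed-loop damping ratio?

ζ = 0.545

Forward path: (8.71 + 0.87s)·7.1/(s(s+2.4)). The closed-loop characteristic equation is s² + (2.4 + 7.1·0.87)s + 7.1·8.71 = 0.
That is s² + 8.577s + 61.84 = 0, so ω_n = 7.864 rad/s and ζ = 8.577/(2·7.864) = 0.5453.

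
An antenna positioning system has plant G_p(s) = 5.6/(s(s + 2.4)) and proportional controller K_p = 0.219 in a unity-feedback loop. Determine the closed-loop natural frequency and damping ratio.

ω_n = 1.11 rad/s, ζ = 1.08

The closed-loop denominator is s(s+2.4) + 0.219·5.6 = s² + 2.4s + 1.226.
Matching s² + 2ζω_n s + ω_n²: ω_n = √1.226 = 1.107 rad/s and 2ζω_n = 2.4, so ζ = 2.4/(2·1.107) = 1.08.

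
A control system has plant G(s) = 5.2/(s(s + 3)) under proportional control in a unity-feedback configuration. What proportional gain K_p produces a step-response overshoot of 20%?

From %OS = 100·exp(−πζ/√(1−ζ²)) = 20%, ζ = −ln(0.2)/√(π²+ln²(0.2)) = 0.4559.
Characteristic equation s² + 3s + 5.2K_p = 0 gives ζ = 3/(2√(5.2K_p)).
Setting ζ = 0.4559: √(5.2K_p) = 3/(2·0.4559) = 3.29, so K_p = 10.82/5.2 = 2.08.

K_p = 2.08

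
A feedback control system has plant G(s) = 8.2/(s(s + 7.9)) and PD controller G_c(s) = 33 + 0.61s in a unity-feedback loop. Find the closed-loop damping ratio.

Forward path: (33 + 0.61s)·8.2/(s(s+7.9)). The closed-loop characteristic equation is s² + (7.9 + 8.2·0.61)s + 8.2·33 = 0.
That is s² + 12.9s + 270.6 = 0, so ω_n = 16.45 rad/s and ζ = 12.9/(2·16.45) = 0.3922.

ζ = 0.392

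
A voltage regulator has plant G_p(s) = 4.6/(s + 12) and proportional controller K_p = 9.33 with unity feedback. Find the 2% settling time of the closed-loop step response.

Closed-loop transfer function: T(s) = K_p·G_p(s)/(1 + K_p·G_p(s)) = 42.92/(s + 12 + 42.92) = 42.92/(s + 54.92).
Time constant τ = 1/54.92 = 0.01821 s, so the 2% settling time is about 4τ = 0.0728 s.

T_s ≈ 0.0728 s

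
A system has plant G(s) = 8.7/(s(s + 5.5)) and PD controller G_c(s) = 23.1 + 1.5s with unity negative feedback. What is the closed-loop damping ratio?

ζ = 0.654

Forward path: (23.1 + 1.5s)·8.7/(s(s+5.5)). The closed-loop characteristic equation is s² + (5.5 + 8.7·1.5)s + 8.7·23.1 = 0.
That is s² + 18.55s + 201 = 0, so ω_n = 14.18 rad/s and ζ = 18.55/(2·14.18) = 0.6543.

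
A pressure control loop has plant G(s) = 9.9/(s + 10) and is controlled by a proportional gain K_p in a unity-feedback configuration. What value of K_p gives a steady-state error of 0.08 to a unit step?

For a type-0 loop with proportional control, e_ss = 1/(1 + K_p·G(0)).
G(0) = 0.99. Require 1/(1 + K_p·0.99) = 0.08, so 1 + 0.99·K_p = 12.5.
K_p = (12.5 − 1)/0.99 = 11.6.

K_p = 11.6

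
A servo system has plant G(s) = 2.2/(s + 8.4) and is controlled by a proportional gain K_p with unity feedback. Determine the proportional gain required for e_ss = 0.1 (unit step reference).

Steady-state error for a unit step on this type-0 loop is 1/(1 + K_p·G(0)).
G(0) = 0.2619. Require 1/(1 + K_p·0.2619) = 0.1, so 1 + 0.2619·K_p = 10.
K_p = (10 − 1)/0.2619 = 34.4.

K_p = 34.4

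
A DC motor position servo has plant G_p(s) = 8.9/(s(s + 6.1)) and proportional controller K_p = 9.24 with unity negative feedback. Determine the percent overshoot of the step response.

From 1 + K_pG_p(s) = 0: s² + 6.1s + 82.24 = 0 ⇒ ω_n = 9.068, ζ = 0.3363.
%OS = 100·exp(−πζ/√(1−ζ²)) = 100·exp(−π·0.3363/√0.8869) = 32.6%.

32.6%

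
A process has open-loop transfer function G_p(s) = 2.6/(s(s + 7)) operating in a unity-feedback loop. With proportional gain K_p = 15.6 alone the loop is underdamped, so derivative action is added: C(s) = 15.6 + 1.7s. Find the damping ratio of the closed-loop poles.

Forward path: (15.6 + 1.7s)·2.6/(s(s+7)). The closed-loop characteristic equation is s² + (7 + 2.6·1.7)s + 2.6·15.6 = 0.
That is s² + 11.42s + 40.56 = 0, so ω_n = 6.369 rad/s and ζ = 11.42/(2·6.369) = 0.8966.

ζ = 0.897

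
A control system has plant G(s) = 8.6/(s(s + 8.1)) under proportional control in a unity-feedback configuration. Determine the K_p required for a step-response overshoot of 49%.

K_p = 38.9

From %OS = 100·exp(−πζ/√(1−ζ²)) = 49%, ζ = −ln(0.49)/√(π²+ln²(0.49)) = 0.2214.
Characteristic equation s² + 8.1s + 8.6K_p = 0 gives ζ = 8.1/(2√(8.6K_p)).
Setting ζ = 0.2214: √(8.6K_p) = 8.1/(2·0.2214) = 18.29, so K_p = 334.5/8.6 = 38.9.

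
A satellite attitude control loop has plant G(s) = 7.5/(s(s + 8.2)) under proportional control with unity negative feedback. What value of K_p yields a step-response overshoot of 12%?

K_p = 7.16

From %OS = 100·exp(−πζ/√(1−ζ²)) = 12%, ζ = −ln(0.12)/√(π²+ln²(0.12)) = 0.5594.
Characteristic equation s² + 8.2s + 7.5K_p = 0 gives ζ = 8.2/(2√(7.5K_p)).
Setting ζ = 0.5594: √(7.5K_p) = 8.2/(2·0.5594) = 7.329, so K_p = 53.72/7.5 = 7.16.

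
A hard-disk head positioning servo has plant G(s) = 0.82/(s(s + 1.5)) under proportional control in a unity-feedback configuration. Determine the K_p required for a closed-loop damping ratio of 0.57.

Closed-loop characteristic equation: s² + 1.5s + K_p·0.82 = 0.
So ω_n = √(0.82K_p) and 2ζω_n = 1.5, giving ζ = 1.5/(2√(0.82K_p)).
Setting ζ = 0.57: √(0.82K_p) = 1.5/(2·0.57) = 1.316, so K_p = 1.731/0.82 = 2.11.

K_p = 2.11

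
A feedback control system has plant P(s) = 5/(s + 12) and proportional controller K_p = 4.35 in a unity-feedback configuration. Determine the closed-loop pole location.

s = -33.75

Closed-loop transfer function: T(s) = K_p·P(s)/(1 + K_p·P(s)) = 21.75/(s + 12 + 21.75) = 21.75/(s + 33.75).
The closed-loop pole is at s = −33.75.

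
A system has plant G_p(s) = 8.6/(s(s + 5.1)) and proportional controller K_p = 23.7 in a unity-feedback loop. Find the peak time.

The closed-loop denominator s² + 5.1s + 203.8 gives ω_n = √203.8 = 14.28 and ζ = 5.1/(2ω_n) = 0.1786.
Damped frequency ω_d = ω_n√(1−ζ²) = 14.05 rad/s, so peak time T_p = π/ω_d = 0.224 s.

T_p = 0.224 s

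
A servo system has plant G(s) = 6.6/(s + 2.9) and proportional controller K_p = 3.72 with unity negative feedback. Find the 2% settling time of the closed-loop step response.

Closed-loop transfer function: T(s) = K_p·G(s)/(1 + K_p·G(s)) = 24.55/(s + 2.9 + 24.55) = 24.55/(s + 27.45).
Time constant τ = 1/27.45 = 0.03643 s, so the 2% settling time is about 4τ = 0.146 s.

T_s ≈ 0.146 s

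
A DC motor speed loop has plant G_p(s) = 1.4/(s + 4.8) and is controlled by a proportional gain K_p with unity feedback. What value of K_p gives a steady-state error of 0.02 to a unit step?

Steady-state error for a unit step on this type-0 loop is 1/(1 + K_p·G_p(0)).
G_p(0) = 0.2917. Require 1/(1 + K_p·0.2917) = 0.02, so 1 + 0.2917·K_p = 50.
K_p = (50 − 1)/0.2917 = 168.

K_p = 168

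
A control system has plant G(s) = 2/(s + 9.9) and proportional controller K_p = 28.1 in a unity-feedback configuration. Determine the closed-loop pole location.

Closed-loop transfer function: T(s) = K_p·G(s)/(1 + K_p·G(s)) = 56.2/(s + 9.9 + 56.2) = 56.2/(s + 66.1).
The closed-loop pole is at s = −66.1.

s = -66.1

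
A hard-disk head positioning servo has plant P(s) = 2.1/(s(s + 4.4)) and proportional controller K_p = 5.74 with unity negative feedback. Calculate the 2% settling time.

T_s ≈ 1.82 s

From 1 + K_pP(s) = 0: s² + 4.4s + 12.05 = 0 ⇒ ω_n = 3.472, ζ = 0.6337.
2% settling time T_s ≈ 4/(ζω_n) = 4/2.2 = 1.82 s.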